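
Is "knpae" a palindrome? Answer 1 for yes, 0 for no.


Input: knpae
Reversed: eapnk
  Compare pos 0 ('k') with pos 4 ('e'): MISMATCH
  Compare pos 1 ('n') with pos 3 ('a'): MISMATCH
Result: not a palindrome

0


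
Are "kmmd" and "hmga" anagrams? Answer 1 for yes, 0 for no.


Strings: "kmmd", "hmga"
Sorted first:  dkmm
Sorted second: aghm
Differ at position 0: 'd' vs 'a' => not anagrams

0


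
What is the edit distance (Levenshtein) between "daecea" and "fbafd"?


Computing edit distance: "daecea" -> "fbafd"
DP table:
           f    b    a    f    d
      0    1    2    3    4    5
  d   1    1    2    3    4    4
  a   2    2    2    2    3    4
  e   3    3    3    3    3    4
  c   4    4    4    4    4    4
  e   5    5    5    5    5    5
  a   6    6    6    5    6    6
Edit distance = dp[6][5] = 6

6


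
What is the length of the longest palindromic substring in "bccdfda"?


Input: "bccdfda"
Checking substrings for palindromes:
  [3:6] "dfd" (len 3) => palindrome
  [1:3] "cc" (len 2) => palindrome
Longest palindromic substring: "dfd" with length 3

3


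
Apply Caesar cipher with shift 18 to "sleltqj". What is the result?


Caesar cipher: shift "sleltqj" by 18
  's' (pos 18) + 18 = pos 10 = 'k'
  'l' (pos 11) + 18 = pos 3 = 'd'
  'e' (pos 4) + 18 = pos 22 = 'w'
  'l' (pos 11) + 18 = pos 3 = 'd'
  't' (pos 19) + 18 = pos 11 = 'l'
  'q' (pos 16) + 18 = pos 8 = 'i'
  'j' (pos 9) + 18 = pos 1 = 'b'
Result: kdwdlib

kdwdlib


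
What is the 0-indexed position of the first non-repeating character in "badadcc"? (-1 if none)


Input: badadcc
Character frequencies:
  'a': 2
  'b': 1
  'c': 2
  'd': 2
Scanning left to right for freq == 1:
  Position 0 ('b'): unique! => answer = 0

0


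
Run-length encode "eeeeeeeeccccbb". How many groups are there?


Input: eeeeeeeeccccbb
Scanning for consecutive runs:
  Group 1: 'e' x 8 (positions 0-7)
  Group 2: 'c' x 4 (positions 8-11)
  Group 3: 'b' x 2 (positions 12-13)
Total groups: 3

3


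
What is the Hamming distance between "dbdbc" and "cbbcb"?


Comparing "dbdbc" and "cbbcb" position by position:
  Position 0: 'd' vs 'c' => differ
  Position 1: 'b' vs 'b' => same
  Position 2: 'd' vs 'b' => differ
  Position 3: 'b' vs 'c' => differ
  Position 4: 'c' vs 'b' => differ
Total differences (Hamming distance): 4

4


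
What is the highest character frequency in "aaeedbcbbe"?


Input: aaeedbcbbe
Character counts:
  'a': 2
  'b': 3
  'c': 1
  'd': 1
  'e': 3
Maximum frequency: 3

3


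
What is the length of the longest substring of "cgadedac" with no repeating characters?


Input: "cgadedac"
Sliding window (track last position of each char):
  Position 0 ('c'): window [0,0] length 1 -- new best
  Position 1 ('g'): window [0,1] length 2 -- new best
  Position 2 ('a'): window [0,2] length 3 -- new best
  Position 3 ('d'): window [0,3] length 4 -- new best
  Position 4 ('e'): window [0,4] length 5 -- new best
  Position 5 ('d'): repeat (last at 3), move window start to 4
  Position 5 ('d'): window [4,5] length 2
  Position 6 ('a'): window [4,6] length 3
  Position 7 ('c'): window [4,7] length 4
Longest substring with no repeats: "cgade" with length 5

5


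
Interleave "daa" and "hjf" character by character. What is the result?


Interleaving "daa" and "hjf":
  Position 0: 'd' from first, 'h' from second => "dh"
  Position 1: 'a' from first, 'j' from second => "aj"
  Position 2: 'a' from first, 'f' from second => "af"
Result: dhajaf

dhajaf


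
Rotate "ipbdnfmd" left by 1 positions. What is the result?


Input: "ipbdnfmd", rotate left by 1
First 1 characters: "i"
Remaining characters: "pbdnfmd"
Concatenate remaining + first: "pbdnfmd" + "i" = "pbdnfmdi"

pbdnfmdi


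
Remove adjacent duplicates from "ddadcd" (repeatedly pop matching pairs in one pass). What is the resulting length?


Input: ddadcd
Stack-based adjacent duplicate removal:
  Read 'd': push. Stack: d
  Read 'd': matches stack top 'd' => pop. Stack: (empty)
  Read 'a': push. Stack: a
  Read 'd': push. Stack: ad
  Read 'c': push. Stack: adc
  Read 'd': push. Stack: adcd
Final stack: "adcd" (length 4)

4


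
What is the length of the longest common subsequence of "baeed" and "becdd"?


LCS of "baeed" and "becdd"
DP table:
           b    e    c    d    d
      0    0    0    0    0    0
  b   0    1    1    1    1    1
  a   0    1    1    1    1    1
  e   0    1    2    2    2    2
  e   0    1    2    2    2    2
  d   0    1    2    2    3    3
LCS length = dp[5][5] = 3

3


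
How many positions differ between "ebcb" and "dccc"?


Comparing "ebcb" and "dccc" position by position:
  Position 0: 'e' vs 'd' => DIFFER
  Position 1: 'b' vs 'c' => DIFFER
  Position 2: 'c' vs 'c' => same
  Position 3: 'b' vs 'c' => DIFFER
Positions that differ: 3

3


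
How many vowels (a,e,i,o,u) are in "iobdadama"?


Input: iobdadama
Checking each character:
  'i' at position 0: vowel (running total: 1)
  'o' at position 1: vowel (running total: 2)
  'b' at position 2: consonant
  'd' at position 3: consonant
  'a' at position 4: vowel (running total: 3)
  'd' at position 5: consonant
  'a' at position 6: vowel (running total: 4)
  'm' at position 7: consonant
  'a' at position 8: vowel (running total: 5)
Total vowels: 5

5


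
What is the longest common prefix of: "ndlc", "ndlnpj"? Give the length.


Words: ndlc, ndlnpj
  Position 0: all 'n' => match
  Position 1: all 'd' => match
  Position 2: all 'l' => match
  Position 3: ('c', 'n') => mismatch, stop
LCP = "ndl" (length 3)

3


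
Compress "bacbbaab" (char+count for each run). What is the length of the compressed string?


Input: bacbbaab
Runs:
  'b' x 1 => "b1"
  'a' x 1 => "a1"
  'c' x 1 => "c1"
  'b' x 2 => "b2"
  'a' x 2 => "a2"
  'b' x 1 => "b1"
Compressed: "b1a1c1b2a2b1"
Compressed length: 12

12


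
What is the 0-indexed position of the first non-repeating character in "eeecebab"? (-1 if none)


Input: eeecebab
Character frequencies:
  'a': 1
  'b': 2
  'c': 1
  'e': 4
Scanning left to right for freq == 1:
  Position 0 ('e'): freq=4, skip
  Position 1 ('e'): freq=4, skip
  Position 2 ('e'): freq=4, skip
  Position 3 ('c'): unique! => answer = 3

3


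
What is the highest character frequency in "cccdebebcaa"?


Input: cccdebebcaa
Character counts:
  'a': 2
  'b': 2
  'c': 4
  'd': 1
  'e': 2
Maximum frequency: 4

4


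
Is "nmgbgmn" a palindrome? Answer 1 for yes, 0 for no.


Input: nmgbgmn
Reversed: nmgbgmn
  Compare pos 0 ('n') with pos 6 ('n'): match
  Compare pos 1 ('m') with pos 5 ('m'): match
  Compare pos 2 ('g') with pos 4 ('g'): match
Result: palindrome

1


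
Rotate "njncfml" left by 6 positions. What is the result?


Input: "njncfml", rotate left by 6
First 6 characters: "njncfm"
Remaining characters: "l"
Concatenate remaining + first: "l" + "njncfm" = "lnjncfm"

lnjncfm


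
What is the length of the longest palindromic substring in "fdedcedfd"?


Input: "fdedcedfd"
Checking substrings for palindromes:
  [1:4] "ded" (len 3) => palindrome
  [6:9] "dfd" (len 3) => palindrome
Longest palindromic substring: "ded" with length 3

3


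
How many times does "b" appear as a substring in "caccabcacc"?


Searching for "b" in "caccabcacc"
Scanning each position:
  Position 0: "c" => no
  Position 1: "a" => no
  Position 2: "c" => no
  Position 3: "c" => no
  Position 4: "a" => no
  Position 5: "b" => MATCH
  Position 6: "c" => no
  Position 7: "a" => no
  Position 8: "c" => no
  Position 9: "c" => no
Total occurrences: 1

1


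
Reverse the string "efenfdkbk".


Input: efenfdkbk
Reading characters right to left:
  Position 8: 'k'
  Position 7: 'b'
  Position 6: 'k'
  Position 5: 'd'
  Position 4: 'f'
  Position 3: 'n'
  Position 2: 'e'
  Position 1: 'f'
  Position 0: 'e'
Reversed: kbkdfnefe

kbkdfnefe


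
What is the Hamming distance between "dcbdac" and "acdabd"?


Comparing "dcbdac" and "acdabd" position by position:
  Position 0: 'd' vs 'a' => differ
  Position 1: 'c' vs 'c' => same
  Position 2: 'b' vs 'd' => differ
  Position 3: 'd' vs 'a' => differ
  Position 4: 'a' vs 'b' => differ
  Position 5: 'c' vs 'd' => differ
Total differences (Hamming distance): 5

5


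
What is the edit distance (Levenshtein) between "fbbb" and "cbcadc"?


Computing edit distance: "fbbb" -> "cbcadc"
DP table:
           c    b    c    a    d    c
      0    1    2    3    4    5    6
  f   1    1    2    3    4    5    6
  b   2    2    1    2    3    4    5
  b   3    3    2    2    3    4    5
  b   4    4    3    3    3    4    5
Edit distance = dp[4][6] = 5

5


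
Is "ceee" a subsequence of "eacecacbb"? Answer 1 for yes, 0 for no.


Check if "ceee" is a subsequence of "eacecacbb"
Greedy scan:
  Position 0 ('e'): no match needed
  Position 1 ('a'): no match needed
  Position 2 ('c'): matches sub[0] = 'c'
  Position 3 ('e'): matches sub[1] = 'e'
  Position 4 ('c'): no match needed
  Position 5 ('a'): no match needed
  Position 6 ('c'): no match needed
  Position 7 ('b'): no match needed
  Position 8 ('b'): no match needed
Only matched 2/4 characters => not a subsequence

0


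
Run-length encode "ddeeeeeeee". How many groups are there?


Input: ddeeeeeeee
Scanning for consecutive runs:
  Group 1: 'd' x 2 (positions 0-1)
  Group 2: 'e' x 8 (positions 2-9)
Total groups: 2

2


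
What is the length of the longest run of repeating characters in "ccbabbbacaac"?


Input: "ccbabbbacaac"
Scanning for longest run:
  Position 1 ('c'): continues run of 'c', length=2
  Position 2 ('b'): new char, reset run to 1
  Position 3 ('a'): new char, reset run to 1
  Position 4 ('b'): new char, reset run to 1
  Position 5 ('b'): continues run of 'b', length=2
  Position 6 ('b'): continues run of 'b', length=3
  Position 7 ('a'): new char, reset run to 1
  Position 8 ('c'): new char, reset run to 1
  Position 9 ('a'): new char, reset run to 1
  Position 10 ('a'): continues run of 'a', length=2
  Position 11 ('c'): new char, reset run to 1
Longest run: 'b' with length 3

3


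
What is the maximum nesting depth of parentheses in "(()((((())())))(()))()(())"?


Input: "(()((((())())))(()))()(())"
Tracking depth:
  Position 0 '(': depth becomes 1
  Position 1 '(': depth becomes 2
  Position 2 ')': depth becomes 1
  Position 3 '(': depth becomes 2
  Position 4 '(': depth becomes 3
  Position 5 '(': depth becomes 4
  Position 6 '(': depth becomes 5
  Position 7 '(': depth becomes 6
  Position 8 ')': depth becomes 5
  Position 9 ')': depth becomes 4
  Position 10 '(': depth becomes 5
  Position 11 ')': depth becomes 4
  Position 12 ')': depth becomes 3
  Position 13 ')': depth becomes 2
  Position 14 ')': depth becomes 1
  Position 15 '(': depth becomes 2
  Position 16 '(': depth becomes 3
  Position 17 ')': depth becomes 2
  Position 18 ')': depth becomes 1
  Position 19 ')': depth becomes 0
  Position 20 '(': depth becomes 1
  Position 21 ')': depth becomes 0
  Position 22 '(': depth becomes 1
  Position 23 '(': depth becomes 2
  Position 24 ')': depth becomes 1
  Position 25 ')': depth becomes 0
Maximum depth reached: 6

6


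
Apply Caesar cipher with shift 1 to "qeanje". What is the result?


Caesar cipher: shift "qeanje" by 1
  'q' (pos 16) + 1 = pos 17 = 'r'
  'e' (pos 4) + 1 = pos 5 = 'f'
  'a' (pos 0) + 1 = pos 1 = 'b'
  'n' (pos 13) + 1 = pos 14 = 'o'
  'j' (pos 9) + 1 = pos 10 = 'k'
  'e' (pos 4) + 1 = pos 5 = 'f'
Result: rfbokf

rfbokf


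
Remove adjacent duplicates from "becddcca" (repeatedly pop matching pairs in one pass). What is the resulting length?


Input: becddcca
Stack-based adjacent duplicate removal:
  Read 'b': push. Stack: b
  Read 'e': push. Stack: be
  Read 'c': push. Stack: bec
  Read 'd': push. Stack: becd
  Read 'd': matches stack top 'd' => pop. Stack: bec
  Read 'c': matches stack top 'c' => pop. Stack: be
  Read 'c': push. Stack: bec
  Read 'a': push. Stack: beca
Final stack: "beca" (length 4)

4


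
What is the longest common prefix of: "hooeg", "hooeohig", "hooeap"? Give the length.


Words: hooeg, hooeohig, hooeap
  Position 0: all 'h' => match
  Position 1: all 'o' => match
  Position 2: all 'o' => match
  Position 3: all 'e' => match
  Position 4: ('g', 'o', 'a') => mismatch, stop
LCP = "hooe" (length 4)

4


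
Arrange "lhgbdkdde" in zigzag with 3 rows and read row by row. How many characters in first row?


Zigzag "lhgbdkdde" into 3 rows:
Placing characters:
  'l' => row 0
  'h' => row 1
  'g' => row 2
  'b' => row 1
  'd' => row 0
  'k' => row 1
  'd' => row 2
  'd' => row 1
  'e' => row 0
Rows:
  Row 0: "lde"
  Row 1: "hbkd"
  Row 2: "gd"
First row length: 3

3


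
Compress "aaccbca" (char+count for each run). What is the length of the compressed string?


Input: aaccbca
Runs:
  'a' x 2 => "a2"
  'c' x 2 => "c2"
  'b' x 1 => "b1"
  'c' x 1 => "c1"
  'a' x 1 => "a1"
Compressed: "a2c2b1c1a1"
Compressed length: 10

10


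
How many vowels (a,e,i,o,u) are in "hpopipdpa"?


Input: hpopipdpa
Checking each character:
  'h' at position 0: consonant
  'p' at position 1: consonant
  'o' at position 2: vowel (running total: 1)
  'p' at position 3: consonant
  'i' at position 4: vowel (running total: 2)
  'p' at position 5: consonant
  'd' at position 6: consonant
  'p' at position 7: consonant
  'a' at position 8: vowel (running total: 3)
Total vowels: 3

3


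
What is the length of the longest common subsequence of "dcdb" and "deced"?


LCS of "dcdb" and "deced"
DP table:
           d    e    c    e    d
      0    0    0    0    0    0
  d   0    1    1    1    1    1
  c   0    1    1    2    2    2
  d   0    1    1    2    2    3
  b   0    1    1    2    2    3
LCS length = dp[4][5] = 3

3


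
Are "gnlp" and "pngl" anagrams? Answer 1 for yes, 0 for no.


Strings: "gnlp", "pngl"
Sorted first:  glnp
Sorted second: glnp
Sorted forms match => anagrams

1


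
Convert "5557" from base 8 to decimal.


Input: "5557" in base 8
Positional expansion:
  Digit '5' (value 5) x 8^3 = 2560
  Digit '5' (value 5) x 8^2 = 320
  Digit '5' (value 5) x 8^1 = 40
  Digit '7' (value 7) x 8^0 = 7
Sum = 2927

2927


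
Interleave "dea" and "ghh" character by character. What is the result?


Interleaving "dea" and "ghh":
  Position 0: 'd' from first, 'g' from second => "dg"
  Position 1: 'e' from first, 'h' from second => "eh"
  Position 2: 'a' from first, 'h' from second => "ah"
Result: dgehah

dgehah


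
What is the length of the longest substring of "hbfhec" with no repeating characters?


Input: "hbfhec"
Sliding window (track last position of each char):
  Position 0 ('h'): window [0,0] length 1 -- new best
  Position 1 ('b'): window [0,1] length 2 -- new best
  Position 2 ('f'): window [0,2] length 3 -- new best
  Position 3 ('h'): repeat (last at 0), move window start to 1
  Position 3 ('h'): window [1,3] length 3
  Position 4 ('e'): window [1,4] length 4 -- new best
  Position 5 ('c'): window [1,5] length 5 -- new best
Longest substring with no repeats: "bfhec" with length 5

5


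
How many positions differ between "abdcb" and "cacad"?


Comparing "abdcb" and "cacad" position by position:
  Position 0: 'a' vs 'c' => DIFFER
  Position 1: 'b' vs 'a' => DIFFER
  Position 2: 'd' vs 'c' => DIFFER
  Position 3: 'c' vs 'a' => DIFFER
  Position 4: 'b' vs 'd' => DIFFER
Positions that differ: 5

5


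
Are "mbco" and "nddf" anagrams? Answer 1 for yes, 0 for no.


Strings: "mbco", "nddf"
Sorted first:  bcmo
Sorted second: ddfn
Differ at position 0: 'b' vs 'd' => not anagrams

0


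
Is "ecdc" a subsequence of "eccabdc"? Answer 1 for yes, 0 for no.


Check if "ecdc" is a subsequence of "eccabdc"
Greedy scan:
  Position 0 ('e'): matches sub[0] = 'e'
  Position 1 ('c'): matches sub[1] = 'c'
  Position 2 ('c'): no match needed
  Position 3 ('a'): no match needed
  Position 4 ('b'): no match needed
  Position 5 ('d'): matches sub[2] = 'd'
  Position 6 ('c'): matches sub[3] = 'c'
All 4 characters matched => is a subsequence

1


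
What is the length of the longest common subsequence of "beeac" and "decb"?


LCS of "beeac" and "decb"
DP table:
           d    e    c    b
      0    0    0    0    0
  b   0    0    0    0    1
  e   0    0    1    1    1
  e   0    0    1    1    1
  a   0    0    1    1    1
  c   0    0    1    2    2
LCS length = dp[5][4] = 2

2


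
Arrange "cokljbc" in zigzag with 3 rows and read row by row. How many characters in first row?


Zigzag "cokljbc" into 3 rows:
Placing characters:
  'c' => row 0
  'o' => row 1
  'k' => row 2
  'l' => row 1
  'j' => row 0
  'b' => row 1
  'c' => row 2
Rows:
  Row 0: "cj"
  Row 1: "olb"
  Row 2: "kc"
First row length: 2

2


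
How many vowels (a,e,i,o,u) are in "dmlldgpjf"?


Input: dmlldgpjf
Checking each character:
  'd' at position 0: consonant
  'm' at position 1: consonant
  'l' at position 2: consonant
  'l' at position 3: consonant
  'd' at position 4: consonant
  'g' at position 5: consonant
  'p' at position 6: consonant
  'j' at position 7: consonant
  'f' at position 8: consonant
Total vowels: 0

0


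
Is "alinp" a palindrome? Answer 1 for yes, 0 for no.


Input: alinp
Reversed: pnila
  Compare pos 0 ('a') with pos 4 ('p'): MISMATCH
  Compare pos 1 ('l') with pos 3 ('n'): MISMATCH
Result: not a palindrome

0


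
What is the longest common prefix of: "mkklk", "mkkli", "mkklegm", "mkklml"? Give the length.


Words: mkklk, mkkli, mkklegm, mkklml
  Position 0: all 'm' => match
  Position 1: all 'k' => match
  Position 2: all 'k' => match
  Position 3: all 'l' => match
  Position 4: ('k', 'i', 'e', 'm') => mismatch, stop
LCP = "mkkl" (length 4)

4


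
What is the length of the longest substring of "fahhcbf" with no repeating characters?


Input: "fahhcbf"
Sliding window (track last position of each char):
  Position 0 ('f'): window [0,0] length 1 -- new best
  Position 1 ('a'): window [0,1] length 2 -- new best
  Position 2 ('h'): window [0,2] length 3 -- new best
  Position 3 ('h'): repeat (last at 2), move window start to 3
  Position 3 ('h'): window [3,3] length 1
  Position 4 ('c'): window [3,4] length 2
  Position 5 ('b'): window [3,5] length 3
  Position 6 ('f'): window [3,6] length 4 -- new best
Longest substring with no repeats: "hcbf" with length 4

4


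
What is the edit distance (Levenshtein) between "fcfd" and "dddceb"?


Computing edit distance: "fcfd" -> "dddceb"
DP table:
           d    d    d    c    e    b
      0    1    2    3    4    5    6
  f   1    1    2    3    4    5    6
  c   2    2    2    3    3    4    5
  f   3    3    3    3    4    4    5
  d   4    3    3    3    4    5    5
Edit distance = dp[4][6] = 5

5


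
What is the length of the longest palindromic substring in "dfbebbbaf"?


Input: "dfbebbbaf"
Checking substrings for palindromes:
  [2:5] "beb" (len 3) => palindrome
  [4:7] "bbb" (len 3) => palindrome
  [4:6] "bb" (len 2) => palindrome
  [5:7] "bb" (len 2) => palindrome
Longest palindromic substring: "beb" with length 3

3


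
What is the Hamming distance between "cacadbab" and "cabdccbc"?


Comparing "cacadbab" and "cabdccbc" position by position:
  Position 0: 'c' vs 'c' => same
  Position 1: 'a' vs 'a' => same
  Position 2: 'c' vs 'b' => differ
  Position 3: 'a' vs 'd' => differ
  Position 4: 'd' vs 'c' => differ
  Position 5: 'b' vs 'c' => differ
  Position 6: 'a' vs 'b' => differ
  Position 7: 'b' vs 'c' => differ
Total differences (Hamming distance): 6

6


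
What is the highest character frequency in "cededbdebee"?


Input: cededbdebee
Character counts:
  'b': 2
  'c': 1
  'd': 3
  'e': 5
Maximum frequency: 5

5


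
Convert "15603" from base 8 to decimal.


Input: "15603" in base 8
Positional expansion:
  Digit '1' (value 1) x 8^4 = 4096
  Digit '5' (value 5) x 8^3 = 2560
  Digit '6' (value 6) x 8^2 = 384
  Digit '0' (value 0) x 8^1 = 0
  Digit '3' (value 3) x 8^0 = 3
Sum = 7043

7043


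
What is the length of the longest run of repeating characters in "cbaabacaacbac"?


Input: "cbaabacaacbac"
Scanning for longest run:
  Position 1 ('b'): new char, reset run to 1
  Position 2 ('a'): new char, reset run to 1
  Position 3 ('a'): continues run of 'a', length=2
  Position 4 ('b'): new char, reset run to 1
  Position 5 ('a'): new char, reset run to 1
  Position 6 ('c'): new char, reset run to 1
  Position 7 ('a'): new char, reset run to 1
  Position 8 ('a'): continues run of 'a', length=2
  Position 9 ('c'): new char, reset run to 1
  Position 10 ('b'): new char, reset run to 1
  Position 11 ('a'): new char, reset run to 1
  Position 12 ('c'): new char, reset run to 1
Longest run: 'a' with length 2

2


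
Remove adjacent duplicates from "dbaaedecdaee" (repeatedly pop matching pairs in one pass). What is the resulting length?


Input: dbaaedecdaee
Stack-based adjacent duplicate removal:
  Read 'd': push. Stack: d
  Read 'b': push. Stack: db
  Read 'a': push. Stack: dba
  Read 'a': matches stack top 'a' => pop. Stack: db
  Read 'e': push. Stack: dbe
  Read 'd': push. Stack: dbed
  Read 'e': push. Stack: dbede
  Read 'c': push. Stack: dbedec
  Read 'd': push. Stack: dbedecd
  Read 'a': push. Stack: dbedecda
  Read 'e': push. Stack: dbedecdae
  Read 'e': matches stack top 'e' => pop. Stack: dbedecda
Final stack: "dbedecda" (length 8)

8


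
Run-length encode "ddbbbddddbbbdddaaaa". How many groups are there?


Input: ddbbbddddbbbdddaaaa
Scanning for consecutive runs:
  Group 1: 'd' x 2 (positions 0-1)
  Group 2: 'b' x 3 (positions 2-4)
  Group 3: 'd' x 4 (positions 5-8)
  Group 4: 'b' x 3 (positions 9-11)
  Group 5: 'd' x 3 (positions 12-14)
  Group 6: 'a' x 4 (positions 15-18)
Total groups: 6

6


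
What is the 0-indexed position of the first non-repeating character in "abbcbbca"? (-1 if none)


Input: abbcbbca
Character frequencies:
  'a': 2
  'b': 4
  'c': 2
Scanning left to right for freq == 1:
  Position 0 ('a'): freq=2, skip
  Position 1 ('b'): freq=4, skip
  Position 2 ('b'): freq=4, skip
  Position 3 ('c'): freq=2, skip
  Position 4 ('b'): freq=4, skip
  Position 5 ('b'): freq=4, skip
  Position 6 ('c'): freq=2, skip
  Position 7 ('a'): freq=2, skip
  No unique character found => answer = -1

-1


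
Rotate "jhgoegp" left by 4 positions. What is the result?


Input: "jhgoegp", rotate left by 4
First 4 characters: "jhgo"
Remaining characters: "egp"
Concatenate remaining + first: "egp" + "jhgo" = "egpjhgo"

egpjhgo


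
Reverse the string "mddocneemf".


Input: mddocneemf
Reading characters right to left:
  Position 9: 'f'
  Position 8: 'm'
  Position 7: 'e'
  Position 6: 'e'
  Position 5: 'n'
  Position 4: 'c'
  Position 3: 'o'
  Position 2: 'd'
  Position 1: 'd'
  Position 0: 'm'
Reversed: fmeencoddm

fmeencoddm


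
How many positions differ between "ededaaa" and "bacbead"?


Comparing "ededaaa" and "bacbead" position by position:
  Position 0: 'e' vs 'b' => DIFFER
  Position 1: 'd' vs 'a' => DIFFER
  Position 2: 'e' vs 'c' => DIFFER
  Position 3: 'd' vs 'b' => DIFFER
  Position 4: 'a' vs 'e' => DIFFER
  Position 5: 'a' vs 'a' => same
  Position 6: 'a' vs 'd' => DIFFER
Positions that differ: 6

6


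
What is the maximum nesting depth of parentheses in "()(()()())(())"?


Input: "()(()()())(())"
Tracking depth:
  Position 0 '(': depth becomes 1
  Position 1 ')': depth becomes 0
  Position 2 '(': depth becomes 1
  Position 3 '(': depth becomes 2
  Position 4 ')': depth becomes 1
  Position 5 '(': depth becomes 2
  Position 6 ')': depth becomes 1
  Position 7 '(': depth becomes 2
  Position 8 ')': depth becomes 1
  Position 9 ')': depth becomes 0
  Position 10 '(': depth becomes 1
  Position 11 '(': depth becomes 2
  Position 12 ')': depth becomes 1
  Position 13 ')': depth becomes 0
Maximum depth reached: 2

2


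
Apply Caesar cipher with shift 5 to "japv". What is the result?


Caesar cipher: shift "japv" by 5
  'j' (pos 9) + 5 = pos 14 = 'o'
  'a' (pos 0) + 5 = pos 5 = 'f'
  'p' (pos 15) + 5 = pos 20 = 'u'
  'v' (pos 21) + 5 = pos 0 = 'a'
Result: ofua

ofua


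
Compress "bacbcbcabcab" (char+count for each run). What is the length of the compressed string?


Input: bacbcbcabcab
Runs:
  'b' x 1 => "b1"
  'a' x 1 => "a1"
  'c' x 1 => "c1"
  'b' x 1 => "b1"
  'c' x 1 => "c1"
  'b' x 1 => "b1"
  'c' x 1 => "c1"
  'a' x 1 => "a1"
  'b' x 1 => "b1"
  'c' x 1 => "c1"
  'a' x 1 => "a1"
  'b' x 1 => "b1"
Compressed: "b1a1c1b1c1b1c1a1b1c1a1b1"
Compressed length: 24

24


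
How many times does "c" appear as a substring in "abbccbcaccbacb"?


Searching for "c" in "abbccbcaccbacb"
Scanning each position:
  Position 0: "a" => no
  Position 1: "b" => no
  Position 2: "b" => no
  Position 3: "c" => MATCH
  Position 4: "c" => MATCH
  Position 5: "b" => no
  Position 6: "c" => MATCH
  Position 7: "a" => no
  Position 8: "c" => MATCH
  Position 9: "c" => MATCH
  Position 10: "b" => no
  Position 11: "a" => no
  Position 12: "c" => MATCH
  Position 13: "b" => no
Total occurrences: 6

6


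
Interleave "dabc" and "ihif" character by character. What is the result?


Interleaving "dabc" and "ihif":
  Position 0: 'd' from first, 'i' from second => "di"
  Position 1: 'a' from first, 'h' from second => "ah"
  Position 2: 'b' from first, 'i' from second => "bi"
  Position 3: 'c' from first, 'f' from second => "cf"
Result: diahbicf

diahbicf


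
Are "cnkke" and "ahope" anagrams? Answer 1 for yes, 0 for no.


Strings: "cnkke", "ahope"
Sorted first:  cekkn
Sorted second: aehop
Differ at position 0: 'c' vs 'a' => not anagrams

0


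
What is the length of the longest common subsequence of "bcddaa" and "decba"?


LCS of "bcddaa" and "decba"
DP table:
           d    e    c    b    a
      0    0    0    0    0    0
  b   0    0    0    0    1    1
  c   0    0    0    1    1    1
  d   0    1    1    1    1    1
  d   0    1    1    1    1    1
  a   0    1    1    1    1    2
  a   0    1    1    1    1    2
LCS length = dp[6][5] = 2

2


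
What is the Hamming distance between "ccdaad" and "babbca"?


Comparing "ccdaad" and "babbca" position by position:
  Position 0: 'c' vs 'b' => differ
  Position 1: 'c' vs 'a' => differ
  Position 2: 'd' vs 'b' => differ
  Position 3: 'a' vs 'b' => differ
  Position 4: 'a' vs 'c' => differ
  Position 5: 'd' vs 'a' => differ
Total differences (Hamming distance): 6

6


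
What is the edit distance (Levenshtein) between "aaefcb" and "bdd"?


Computing edit distance: "aaefcb" -> "bdd"
DP table:
           b    d    d
      0    1    2    3
  a   1    1    2    3
  a   2    2    2    3
  e   3    3    3    3
  f   4    4    4    4
  c   5    5    5    5
  b   6    5    6    6
Edit distance = dp[6][3] = 6

6


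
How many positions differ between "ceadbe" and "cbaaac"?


Comparing "ceadbe" and "cbaaac" position by position:
  Position 0: 'c' vs 'c' => same
  Position 1: 'e' vs 'b' => DIFFER
  Position 2: 'a' vs 'a' => same
  Position 3: 'd' vs 'a' => DIFFER
  Position 4: 'b' vs 'a' => DIFFER
  Position 5: 'e' vs 'c' => DIFFER
Positions that differ: 4

4


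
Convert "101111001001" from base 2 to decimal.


Input: "101111001001" in base 2
Positional expansion:
  Digit '1' (value 1) x 2^11 = 2048
  Digit '0' (value 0) x 2^10 = 0
  Digit '1' (value 1) x 2^9 = 512
  Digit '1' (value 1) x 2^8 = 256
  Digit '1' (value 1) x 2^7 = 128
  Digit '1' (value 1) x 2^6 = 64
  Digit '0' (value 0) x 2^5 = 0
  Digit '0' (value 0) x 2^4 = 0
  Digit '1' (value 1) x 2^3 = 8
  Digit '0' (value 0) x 2^2 = 0
  Digit '0' (value 0) x 2^1 = 0
  Digit '1' (value 1) x 2^0 = 1
Sum = 3017

3017


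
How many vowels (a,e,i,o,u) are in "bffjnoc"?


Input: bffjnoc
Checking each character:
  'b' at position 0: consonant
  'f' at position 1: consonant
  'f' at position 2: consonant
  'j' at position 3: consonant
  'n' at position 4: consonant
  'o' at position 5: vowel (running total: 1)
  'c' at position 6: consonant
Total vowels: 1

1


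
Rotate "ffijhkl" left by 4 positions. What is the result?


Input: "ffijhkl", rotate left by 4
First 4 characters: "ffij"
Remaining characters: "hkl"
Concatenate remaining + first: "hkl" + "ffij" = "hklffij"

hklffij


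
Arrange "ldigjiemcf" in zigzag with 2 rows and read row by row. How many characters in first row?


Zigzag "ldigjiemcf" into 2 rows:
Placing characters:
  'l' => row 0
  'd' => row 1
  'i' => row 0
  'g' => row 1
  'j' => row 0
  'i' => row 1
  'e' => row 0
  'm' => row 1
  'c' => row 0
  'f' => row 1
Rows:
  Row 0: "lijec"
  Row 1: "dgimf"
First row length: 5

5


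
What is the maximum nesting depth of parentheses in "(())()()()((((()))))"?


Input: "(())()()()((((()))))"
Tracking depth:
  Position 0 '(': depth becomes 1
  Position 1 '(': depth becomes 2
  Position 2 ')': depth becomes 1
  Position 3 ')': depth becomes 0
  Position 4 '(': depth becomes 1
  Position 5 ')': depth becomes 0
  Position 6 '(': depth becomes 1
  Position 7 ')': depth becomes 0
  Position 8 '(': depth becomes 1
  Position 9 ')': depth becomes 0
  Position 10 '(': depth becomes 1
  Position 11 '(': depth becomes 2
  Position 12 '(': depth becomes 3
  Position 13 '(': depth becomes 4
  Position 14 '(': depth becomes 5
  Position 15 ')': depth becomes 4
  Position 16 ')': depth becomes 3
  Position 17 ')': depth becomes 2
  Position 18 ')': depth becomes 1
  Position 19 ')': depth becomes 0
Maximum depth reached: 5

5


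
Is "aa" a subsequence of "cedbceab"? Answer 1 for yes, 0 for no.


Check if "aa" is a subsequence of "cedbceab"
Greedy scan:
  Position 0 ('c'): no match needed
  Position 1 ('e'): no match needed
  Position 2 ('d'): no match needed
  Position 3 ('b'): no match needed
  Position 4 ('c'): no match needed
  Position 5 ('e'): no match needed
  Position 6 ('a'): matches sub[0] = 'a'
  Position 7 ('b'): no match needed
Only matched 1/2 characters => not a subsequence

0


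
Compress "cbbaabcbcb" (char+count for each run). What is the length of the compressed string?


Input: cbbaabcbcb
Runs:
  'c' x 1 => "c1"
  'b' x 2 => "b2"
  'a' x 2 => "a2"
  'b' x 1 => "b1"
  'c' x 1 => "c1"
  'b' x 1 => "b1"
  'c' x 1 => "c1"
  'b' x 1 => "b1"
Compressed: "c1b2a2b1c1b1c1b1"
Compressed length: 16

16


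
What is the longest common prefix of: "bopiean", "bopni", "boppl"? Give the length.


Words: bopiean, bopni, boppl
  Position 0: all 'b' => match
  Position 1: all 'o' => match
  Position 2: all 'p' => match
  Position 3: ('i', 'n', 'p') => mismatch, stop
LCP = "bop" (length 3)

3


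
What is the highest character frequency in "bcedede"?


Input: bcedede
Character counts:
  'b': 1
  'c': 1
  'd': 2
  'e': 3
Maximum frequency: 3

3


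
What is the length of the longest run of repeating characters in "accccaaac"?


Input: "accccaaac"
Scanning for longest run:
  Position 1 ('c'): new char, reset run to 1
  Position 2 ('c'): continues run of 'c', length=2
  Position 3 ('c'): continues run of 'c', length=3
  Position 4 ('c'): continues run of 'c', length=4
  Position 5 ('a'): new char, reset run to 1
  Position 6 ('a'): continues run of 'a', length=2
  Position 7 ('a'): continues run of 'a', length=3
  Position 8 ('c'): new char, reset run to 1
Longest run: 'c' with length 4

4


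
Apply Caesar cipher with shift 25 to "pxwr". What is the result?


Caesar cipher: shift "pxwr" by 25
  'p' (pos 15) + 25 = pos 14 = 'o'
  'x' (pos 23) + 25 = pos 22 = 'w'
  'w' (pos 22) + 25 = pos 21 = 'v'
  'r' (pos 17) + 25 = pos 16 = 'q'
Result: owvq

owvq


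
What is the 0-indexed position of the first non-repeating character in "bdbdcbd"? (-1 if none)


Input: bdbdcbd
Character frequencies:
  'b': 3
  'c': 1
  'd': 3
Scanning left to right for freq == 1:
  Position 0 ('b'): freq=3, skip
  Position 1 ('d'): freq=3, skip
  Position 2 ('b'): freq=3, skip
  Position 3 ('d'): freq=3, skip
  Position 4 ('c'): unique! => answer = 4

4


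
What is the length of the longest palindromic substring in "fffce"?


Input: "fffce"
Checking substrings for palindromes:
  [0:3] "fff" (len 3) => palindrome
  [0:2] "ff" (len 2) => palindrome
  [1:3] "ff" (len 2) => palindrome
Longest palindromic substring: "fff" with length 3

3


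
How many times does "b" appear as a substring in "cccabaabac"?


Searching for "b" in "cccabaabac"
Scanning each position:
  Position 0: "c" => no
  Position 1: "c" => no
  Position 2: "c" => no
  Position 3: "a" => no
  Position 4: "b" => MATCH
  Position 5: "a" => no
  Position 6: "a" => no
  Position 7: "b" => MATCH
  Position 8: "a" => no
  Position 9: "c" => no
Total occurrences: 2

2


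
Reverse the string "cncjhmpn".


Input: cncjhmpn
Reading characters right to left:
  Position 7: 'n'
  Position 6: 'p'
  Position 5: 'm'
  Position 4: 'h'
  Position 3: 'j'
  Position 2: 'c'
  Position 1: 'n'
  Position 0: 'c'
Reversed: npmhjcnc

npmhjcnc


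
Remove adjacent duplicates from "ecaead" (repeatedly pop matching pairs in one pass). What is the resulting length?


Input: ecaead
Stack-based adjacent duplicate removal:
  Read 'e': push. Stack: e
  Read 'c': push. Stack: ec
  Read 'a': push. Stack: eca
  Read 'e': push. Stack: ecae
  Read 'a': push. Stack: ecaea
  Read 'd': push. Stack: ecaead
Final stack: "ecaead" (length 6)

6


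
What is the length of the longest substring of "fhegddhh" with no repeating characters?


Input: "fhegddhh"
Sliding window (track last position of each char):
  Position 0 ('f'): window [0,0] length 1 -- new best
  Position 1 ('h'): window [0,1] length 2 -- new best
  Position 2 ('e'): window [0,2] length 3 -- new best
  Position 3 ('g'): window [0,3] length 4 -- new best
  Position 4 ('d'): window [0,4] length 5 -- new best
  Position 5 ('d'): repeat (last at 4), move window start to 5
  Position 5 ('d'): window [5,5] length 1
  Position 6 ('h'): window [5,6] length 2
  Position 7 ('h'): repeat (last at 6), move window start to 7
  Position 7 ('h'): window [7,7] length 1
Longest substring with no repeats: "fhegd" with length 5

5


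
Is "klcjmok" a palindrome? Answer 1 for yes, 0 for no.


Input: klcjmok
Reversed: komjclk
  Compare pos 0 ('k') with pos 6 ('k'): match
  Compare pos 1 ('l') with pos 5 ('o'): MISMATCH
  Compare pos 2 ('c') with pos 4 ('m'): MISMATCH
Result: not a palindrome

0


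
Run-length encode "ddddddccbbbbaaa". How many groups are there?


Input: ddddddccbbbbaaa
Scanning for consecutive runs:
  Group 1: 'd' x 6 (positions 0-5)
  Group 2: 'c' x 2 (positions 6-7)
  Group 3: 'b' x 4 (positions 8-11)
  Group 4: 'a' x 3 (positions 12-14)
Total groups: 4

4


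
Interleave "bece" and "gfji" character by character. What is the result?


Interleaving "bece" and "gfji":
  Position 0: 'b' from first, 'g' from second => "bg"
  Position 1: 'e' from first, 'f' from second => "ef"
  Position 2: 'c' from first, 'j' from second => "cj"
  Position 3: 'e' from first, 'i' from second => "ei"
Result: bgefcjei

bgefcjei


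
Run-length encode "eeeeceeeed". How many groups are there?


Input: eeeeceeeed
Scanning for consecutive runs:
  Group 1: 'e' x 4 (positions 0-3)
  Group 2: 'c' x 1 (positions 4-4)
  Group 3: 'e' x 4 (positions 5-8)
  Group 4: 'd' x 1 (positions 9-9)
Total groups: 4

4


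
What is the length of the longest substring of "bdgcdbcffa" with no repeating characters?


Input: "bdgcdbcffa"
Sliding window (track last position of each char):
  Position 0 ('b'): window [0,0] length 1 -- new best
  Position 1 ('d'): window [0,1] length 2 -- new best
  Position 2 ('g'): window [0,2] length 3 -- new best
  Position 3 ('c'): window [0,3] length 4 -- new best
  Position 4 ('d'): repeat (last at 1), move window start to 2
  Position 4 ('d'): window [2,4] length 3
  Position 5 ('b'): window [2,5] length 4
  Position 6 ('c'): repeat (last at 3), move window start to 4
  Position 6 ('c'): window [4,6] length 3
  Position 7 ('f'): window [4,7] length 4
  Position 8 ('f'): repeat (last at 7), move window start to 8
  Position 8 ('f'): window [8,8] length 1
  Position 9 ('a'): window [8,9] length 2
Longest substring with no repeats: "bdgc" with length 4

4


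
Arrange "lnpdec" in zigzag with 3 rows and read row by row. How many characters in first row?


Zigzag "lnpdec" into 3 rows:
Placing characters:
  'l' => row 0
  'n' => row 1
  'p' => row 2
  'd' => row 1
  'e' => row 0
  'c' => row 1
Rows:
  Row 0: "le"
  Row 1: "ndc"
  Row 2: "p"
First row length: 2

2


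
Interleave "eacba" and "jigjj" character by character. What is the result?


Interleaving "eacba" and "jigjj":
  Position 0: 'e' from first, 'j' from second => "ej"
  Position 1: 'a' from first, 'i' from second => "ai"
  Position 2: 'c' from first, 'g' from second => "cg"
  Position 3: 'b' from first, 'j' from second => "bj"
  Position 4: 'a' from first, 'j' from second => "aj"
Result: ejaicgbjaj

ejaicgbjaj


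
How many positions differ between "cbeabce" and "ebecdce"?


Comparing "cbeabce" and "ebecdce" position by position:
  Position 0: 'c' vs 'e' => DIFFER
  Position 1: 'b' vs 'b' => same
  Position 2: 'e' vs 'e' => same
  Position 3: 'a' vs 'c' => DIFFER
  Position 4: 'b' vs 'd' => DIFFER
  Position 5: 'c' vs 'c' => same
  Position 6: 'e' vs 'e' => same
Positions that differ: 3

3


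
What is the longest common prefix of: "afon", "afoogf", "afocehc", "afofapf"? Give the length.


Words: afon, afoogf, afocehc, afofapf
  Position 0: all 'a' => match
  Position 1: all 'f' => match
  Position 2: all 'o' => match
  Position 3: ('n', 'o', 'c', 'f') => mismatch, stop
LCP = "afo" (length 3)

3


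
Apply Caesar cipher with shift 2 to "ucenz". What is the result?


Caesar cipher: shift "ucenz" by 2
  'u' (pos 20) + 2 = pos 22 = 'w'
  'c' (pos 2) + 2 = pos 4 = 'e'
  'e' (pos 4) + 2 = pos 6 = 'g'
  'n' (pos 13) + 2 = pos 15 = 'p'
  'z' (pos 25) + 2 = pos 1 = 'b'
Result: wegpb

wegpb


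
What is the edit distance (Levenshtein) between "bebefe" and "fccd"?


Computing edit distance: "bebefe" -> "fccd"
DP table:
           f    c    c    d
      0    1    2    3    4
  b   1    1    2    3    4
  e   2    2    2    3    4
  b   3    3    3    3    4
  e   4    4    4    4    4
  f   5    4    5    5    5
  e   6    5    5    6    6
Edit distance = dp[6][4] = 6

6


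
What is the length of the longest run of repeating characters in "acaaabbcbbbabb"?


Input: "acaaabbcbbbabb"
Scanning for longest run:
  Position 1 ('c'): new char, reset run to 1
  Position 2 ('a'): new char, reset run to 1
  Position 3 ('a'): continues run of 'a', length=2
  Position 4 ('a'): continues run of 'a', length=3
  Position 5 ('b'): new char, reset run to 1
  Position 6 ('b'): continues run of 'b', length=2
  Position 7 ('c'): new char, reset run to 1
  Position 8 ('b'): new char, reset run to 1
  Position 9 ('b'): continues run of 'b', length=2
  Position 10 ('b'): continues run of 'b', length=3
  Position 11 ('a'): new char, reset run to 1
  Position 12 ('b'): new char, reset run to 1
  Position 13 ('b'): continues run of 'b', length=2
Longest run: 'a' with length 3

3


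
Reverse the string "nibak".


Input: nibak
Reading characters right to left:
  Position 4: 'k'
  Position 3: 'a'
  Position 2: 'b'
  Position 1: 'i'
  Position 0: 'n'
Reversed: kabin

kabin


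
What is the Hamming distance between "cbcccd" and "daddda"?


Comparing "cbcccd" and "daddda" position by position:
  Position 0: 'c' vs 'd' => differ
  Position 1: 'b' vs 'a' => differ
  Position 2: 'c' vs 'd' => differ
  Position 3: 'c' vs 'd' => differ
  Position 4: 'c' vs 'd' => differ
  Position 5: 'd' vs 'a' => differ
Total differences (Hamming distance): 6

6


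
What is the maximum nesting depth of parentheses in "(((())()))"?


Input: "(((())()))"
Tracking depth:
  Position 0 '(': depth becomes 1
  Position 1 '(': depth becomes 2
  Position 2 '(': depth becomes 3
  Position 3 '(': depth becomes 4
  Position 4 ')': depth becomes 3
  Position 5 ')': depth becomes 2
  Position 6 '(': depth becomes 3
  Position 7 ')': depth becomes 2
  Position 8 ')': depth becomes 1
  Position 9 ')': depth becomes 0
Maximum depth reached: 4

4


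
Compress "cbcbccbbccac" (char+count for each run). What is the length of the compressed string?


Input: cbcbccbbccac
Runs:
  'c' x 1 => "c1"
  'b' x 1 => "b1"
  'c' x 1 => "c1"
  'b' x 1 => "b1"
  'c' x 2 => "c2"
  'b' x 2 => "b2"
  'c' x 2 => "c2"
  'a' x 1 => "a1"
  'c' x 1 => "c1"
Compressed: "c1b1c1b1c2b2c2a1c1"
Compressed length: 18

18
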